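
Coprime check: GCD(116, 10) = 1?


Euclidean algorithm:
116 = 11 * 10 + 6
10 = 1 * 6 + 4
6 = 1 * 4 + 2
4 = 2 * 2 + 0
GCD(116, 10) = 2

No, not coprime (GCD = 2)


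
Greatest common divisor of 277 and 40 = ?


277 = 6 * 40 + 37
40 = 1 * 37 + 3
37 = 12 * 3 + 1
3 = 3 * 1 + 0
GCD = 1


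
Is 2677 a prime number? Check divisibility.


Check divisors up to sqrt(2677) = 51.7397
No divisors found.
2677 is prime.

Yes, 2677 is prime


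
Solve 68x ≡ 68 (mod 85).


GCD(68, 85) = 17 divides 68
Divide: 4x ≡ 4 (mod 5)
x ≡ 1 (mod 5)


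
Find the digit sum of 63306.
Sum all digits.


6 + 3 + 3 + 0 + 6 = 18


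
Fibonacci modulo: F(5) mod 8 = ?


F(k) mod 8 for k=1..5:
1, 1, 2, 3, 5
F(5) mod 8 = 5


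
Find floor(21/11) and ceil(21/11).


21/11 = 1.9091
floor = 1
ceil = 2

floor = 1, ceil = 2


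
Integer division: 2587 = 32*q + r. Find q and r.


2587 = 32 * 80 + 27
Check: 2560 + 27 = 2587

q = 80, r = 27


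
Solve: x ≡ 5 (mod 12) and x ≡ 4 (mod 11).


M = 12*11 = 132
M1 = M/12 = 11, M2 = M/11 = 12
M1^(-1) mod 12 = 11, M2^(-1) mod 11 = 1
x = 5*11*11 + 4*12*1 = 653
653 mod 132 = 125
Check: 125 mod 12 = 5 ✓, 125 mod 11 = 4 ✓

x ≡ 125 (mod 132)


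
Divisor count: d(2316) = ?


2316 = 2^2 × 3^1 × 193^1
d(2316) = (2+1) × (1+1) × (1+1) = 12

12 divisors


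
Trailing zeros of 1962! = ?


floor(1962/5) = 392
floor(1962/25) = 78
floor(1962/125) = 15
floor(1962/625) = 3
Total = 488

488 trailing zeros


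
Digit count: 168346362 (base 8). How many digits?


168346362 in base 8 = 1202141372
Number of digits = 10

10 digits (base 8)


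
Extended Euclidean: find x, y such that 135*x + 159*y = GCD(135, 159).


Tabular extended Euclidean (each row: r = 135*s + 159*t):
r=135, s=1, t=0
r=159, s=0, t=1
q=0: r=135, s=1, t=0   [135*(1) + 159*(0) = 135]
q=1: r=24, s=-1, t=1   [135*(-1) + 159*(1) = 24]
q=5: r=15, s=6, t=-5   [135*(6) + 159*(-5) = 15]
q=1: r=9, s=-7, t=6   [135*(-7) + 159*(6) = 9]
q=1: r=6, s=13, t=-11   [135*(13) + 159*(-11) = 6]
q=1: r=3, s=-20, t=17   [135*(-20) + 159*(17) = 3]
q=2: r=0, s=53, t=-45   [135*(53) + 159*(-45) = 0]
GCD = 3; from the row with r=3: x=-20, y=17
Check: 135*(-20) + 159*(17) = -2700 + 2703 = 3

GCD = 3, x = -20, y = 17


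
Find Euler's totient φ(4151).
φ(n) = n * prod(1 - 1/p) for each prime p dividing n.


4151 = 7 × 593
Prime factors: 7, 593
φ(4151) = 4151 × (1-1/7) × (1-1/593)
= 4151 × 6/7 × 592/593 = 3552

φ(4151) = 3552


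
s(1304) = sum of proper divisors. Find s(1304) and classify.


Proper divisors: 1, 2, 4, 8, 163, 326, 652
Sum = 1 + 2 + 4 + 8 + 163 + 326 + 652 = 1156
1156 < 1304 → deficient

s(1304) = 1156 (deficient)


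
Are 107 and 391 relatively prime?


Euclidean algorithm:
391 = 3 * 107 + 70
107 = 1 * 70 + 37
70 = 1 * 37 + 33
37 = 1 * 33 + 4
33 = 8 * 4 + 1
4 = 4 * 1 + 0
GCD(107, 391) = 1

Yes, coprime (GCD = 1)


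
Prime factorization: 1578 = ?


1578 / 2 = 789
789 / 3 = 263
263 / 263 = 1
1578 = 2 × 3 × 263


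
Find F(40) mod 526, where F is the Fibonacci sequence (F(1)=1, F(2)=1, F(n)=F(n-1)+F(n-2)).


F(k) mod 526 for k=1..40:
1, 1, 2, 3, 5, 8, 13, 21, 34, 55, 89, 144, 233, 377, 84, 461, 19, 480, 499, 453, 426, 353, 253, 80, 333, 413, 220, 107, 327, 434, 235, 143, 378, 521, 373, 368, 215, 57, 272, 329
F(40) mod 526 = 329


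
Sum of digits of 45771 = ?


4 + 5 + 7 + 7 + 1 = 24


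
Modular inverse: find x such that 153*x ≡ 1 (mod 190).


Use the extended Euclidean algorithm on (190, 153); each row r = 190*s + 153*t:
r=190, s=1, t=0
r=153, s=0, t=1
q=1: r=37, s=1, t=-1   [190*(1) + 153*(-1) = 37]
q=4: r=5, s=-4, t=5   [190*(-4) + 153*(5) = 5]
q=7: r=2, s=29, t=-36   [190*(29) + 153*(-36) = 2]
q=2: r=1, s=-62, t=77   [190*(-62) + 153*(77) = 1]
q=2: r=0, s=153, t=-190   [190*(153) + 153*(-190) = 0]
GCD = 1 with t = 77, so 153*(77) ≡ 1 (mod 190)
Inverse = 77 mod 190 = 77
Check: 153 * 77 = 11781 ≡ 1 (mod 190)

153^(-1) ≡ 77 (mod 190)


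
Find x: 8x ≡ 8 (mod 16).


GCD(8, 16) = 8 divides 8
Divide: 1x ≡ 1 (mod 2)
x ≡ 1 (mod 2)


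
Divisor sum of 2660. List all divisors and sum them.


Divisors of 2660: 1, 2, 4, 5, 7, 10, 14, 19, 20, 28, 35, 38, 70, 76, 95, 133, 140, 190, 266, 380, 532, 665, 1330, 2660
Sum = 1 + 2 + 4 + 5 + 7 + 10 + 14 + 19 + 20 + 28 + 35 + 38 + 70 + 76 + 95 + 133 + 140 + 190 + 266 + 380 + 532 + 665 + 1330 + 2660 = 6720

σ(2660) = 6720


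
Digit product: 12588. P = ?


1 × 2 × 5 × 8 × 8 = 640


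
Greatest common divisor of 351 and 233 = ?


351 = 1 * 233 + 118
233 = 1 * 118 + 115
118 = 1 * 115 + 3
115 = 38 * 3 + 1
3 = 3 * 1 + 0
GCD = 1


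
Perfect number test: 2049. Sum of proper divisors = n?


Proper divisors of 2049: 1, 3, 683
Sum = 1 + 3 + 683 = 687

No, 2049 is not perfect (687 ≠ 2049)


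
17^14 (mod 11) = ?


17^1 mod 11 = 6
17^2 mod 11 = 3
17^3 mod 11 = 7
17^4 mod 11 = 9
17^5 mod 11 = 10
17^6 mod 11 = 5
17^7 mod 11 = 8
17^8 mod 11 = 4
17^9 mod 11 = 2
17^10 mod 11 = 1
17^11 mod 11 = 6
17^12 mod 11 = 3
17^13 mod 11 = 7
17^14 mod 11 = 9


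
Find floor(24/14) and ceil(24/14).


24/14 = 1.7143
floor = 1
ceil = 2

floor = 1, ceil = 2


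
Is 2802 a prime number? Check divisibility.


2802 / 2 = 1401 (exact division)
2802 is NOT prime.

No, 2802 is not prime


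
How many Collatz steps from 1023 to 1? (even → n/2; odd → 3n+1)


1023 → 3070 → 1535 → 4606 → 2303 → 6910 → 3455 → 10366 → 5183 → 15550 → 7775 → 23326 → 11663 → 34990 → 17495 → 52486 → 26243 → 78730 → 39365 → 118096 → 59048 → 29524 → 14762 → 7381 → 22144 → 11072 → 5536 → 2768 → 1384 → 692 → 346 → 173 → 520 → 260 → 130 → 65 → 196 → 98 → 49 → 148 → 74 → 37 → 112 → 56 → 28 → 14 → 7 → 22 → 11 → 34 → 17 → 52 → 26 → 13 → 40 → 20 → 10 → 5 → 16 → 8 → 4 → 2 → 1
Total steps = 62

62 steps


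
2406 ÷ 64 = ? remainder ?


2406 = 64 * 37 + 38
Check: 2368 + 38 = 2406

q = 37, r = 38


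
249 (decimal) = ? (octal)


249 (base 10) = 249 (decimal)
249 (decimal) = 371 (base 8)


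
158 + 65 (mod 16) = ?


158 + 65 = 223
223 mod 16 = 15


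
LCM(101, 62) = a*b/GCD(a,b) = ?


GCD(101, 62) = 1
LCM = 101*62/1 = 6262/1 = 6262

LCM = 6262


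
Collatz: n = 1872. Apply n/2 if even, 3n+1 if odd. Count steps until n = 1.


1872 → 936 → 468 → 234 → 117 → 352 → 176 → 88 → 44 → 22 → 11 → 34 → 17 → 52 → 26 → 13 → 40 → 20 → 10 → 5 → 16 → 8 → 4 → 2 → 1
Total steps = 24

24 steps


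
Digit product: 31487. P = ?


3 × 1 × 4 × 8 × 7 = 672


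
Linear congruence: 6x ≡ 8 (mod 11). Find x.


GCD(6, 11) = 1, unique solution
a^(-1) mod 11 = 2
x = 2 * 8 mod 11 = 5

x ≡ 5 (mod 11)


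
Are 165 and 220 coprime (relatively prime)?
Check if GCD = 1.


Euclidean algorithm:
220 = 1 * 165 + 55
165 = 3 * 55 + 0
GCD(165, 220) = 55

No, not coprime (GCD = 55)


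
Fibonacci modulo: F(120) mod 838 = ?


F(k) mod 838 for k=1..120:
1, 1, 2, 3, 5, 8, 13, 21, 34, 55, 89, 144, 233, 377, 610, 149, 759, 70, 829, 61, 52, 113, 165, 278, 443, 721, 326, 209, 535, 744, 441, 347, 788, 297, 247, 544, 791, 497, 450, 109, 559, 668, 389, 219, 608, 827, 597, 586, 345, 93, 438, 531, 131, 662, 793, 617, 572, 351, 85, 436, 521, 119, 640, 759, 561, 482, 205, 687, 54, 741, 795, 698, 655, 515, 332, 9, 341, 350, 691, 203, 56, 259, 315, 574, 51, 625, 676, 463, 301, 764, 227, 153, 380, 533, 75, 608, 683, 453, 298, 751, 211, 124, 335, 459, 794, 415, 371, 786, 319, 267, 586, 15, 601, 616, 379, 157, 536, 693, 391, 246
F(120) mod 838 = 246


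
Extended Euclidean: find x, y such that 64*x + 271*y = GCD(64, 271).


Tabular extended Euclidean (each row: r = 64*s + 271*t):
r=64, s=1, t=0
r=271, s=0, t=1
q=0: r=64, s=1, t=0   [64*(1) + 271*(0) = 64]
q=4: r=15, s=-4, t=1   [64*(-4) + 271*(1) = 15]
q=4: r=4, s=17, t=-4   [64*(17) + 271*(-4) = 4]
q=3: r=3, s=-55, t=13   [64*(-55) + 271*(13) = 3]
q=1: r=1, s=72, t=-17   [64*(72) + 271*(-17) = 1]
q=3: r=0, s=-271, t=64   [64*(-271) + 271*(64) = 0]
GCD = 1; from the row with r=1: x=72, y=-17
Check: 64*(72) + 271*(-17) = 4608 - 4607 = 1

GCD = 1, x = 72, y = -17


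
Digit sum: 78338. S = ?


7 + 8 + 3 + 3 + 8 = 29


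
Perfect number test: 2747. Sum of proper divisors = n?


Proper divisors of 2747: 1, 41, 67
Sum = 1 + 41 + 67 = 109

No, 2747 is not perfect (109 ≠ 2747)


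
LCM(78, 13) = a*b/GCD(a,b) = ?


GCD(78, 13) = 13
LCM = 78*13/13 = 1014/13 = 78

LCM = 78


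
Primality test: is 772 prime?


772 / 2 = 386 (exact division)
772 is NOT prime.

No, 772 is not prime


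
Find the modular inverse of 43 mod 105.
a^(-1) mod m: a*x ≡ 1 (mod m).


Use the extended Euclidean algorithm on (105, 43); each row r = 105*s + 43*t:
r=105, s=1, t=0
r=43, s=0, t=1
q=2: r=19, s=1, t=-2   [105*(1) + 43*(-2) = 19]
q=2: r=5, s=-2, t=5   [105*(-2) + 43*(5) = 5]
q=3: r=4, s=7, t=-17   [105*(7) + 43*(-17) = 4]
q=1: r=1, s=-9, t=22   [105*(-9) + 43*(22) = 1]
q=4: r=0, s=43, t=-105   [105*(43) + 43*(-105) = 0]
GCD = 1 with t = 22, so 43*(22) ≡ 1 (mod 105)
Inverse = 22 mod 105 = 22
Check: 43 * 22 = 946 ≡ 1 (mod 105)

43^(-1) ≡ 22 (mod 105)


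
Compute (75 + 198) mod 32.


75 + 198 = 273
273 mod 32 = 17


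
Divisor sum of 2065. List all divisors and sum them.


Divisors of 2065: 1, 5, 7, 35, 59, 295, 413, 2065
Sum = 1 + 5 + 7 + 35 + 59 + 295 + 413 + 2065 = 2880

σ(2065) = 2880


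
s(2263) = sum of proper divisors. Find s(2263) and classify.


Proper divisors: 1, 31, 73
Sum = 1 + 31 + 73 = 105
105 < 2263 → deficient

s(2263) = 105 (deficient)


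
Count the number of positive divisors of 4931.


4931 = 4931^1
d(4931) = (1+1) = 2

2 divisors


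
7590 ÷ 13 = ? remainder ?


7590 = 13 * 583 + 11
Check: 7579 + 11 = 7590

q = 583, r = 11


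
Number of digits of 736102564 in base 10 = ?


736102564 has 9 digits in base 10
floor(log10(736102564)) + 1 = floor(8.8669) + 1 = 9

9 digits (base 10)


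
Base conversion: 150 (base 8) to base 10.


150 (base 8) = 104 (decimal)
104 (decimal) = 104 (base 10)


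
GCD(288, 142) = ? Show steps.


288 = 2 * 142 + 4
142 = 35 * 4 + 2
4 = 2 * 2 + 0
GCD = 2


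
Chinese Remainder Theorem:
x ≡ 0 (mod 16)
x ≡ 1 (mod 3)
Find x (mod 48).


M = 16*3 = 48
M1 = M/16 = 3, M2 = M/3 = 16
M1^(-1) mod 16 = 11, M2^(-1) mod 3 = 1
x = 0*3*11 + 1*16*1 = 16
16 mod 48 = 16
Check: 16 mod 16 = 0 ✓, 16 mod 3 = 1 ✓

x ≡ 16 (mod 48)


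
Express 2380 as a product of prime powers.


2380 / 2 = 1190
1190 / 2 = 595
595 / 5 = 119
119 / 7 = 17
17 / 17 = 1
2380 = 2^2 × 5 × 7 × 17


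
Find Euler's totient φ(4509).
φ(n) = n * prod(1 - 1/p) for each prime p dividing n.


4509 = 3^3 × 167
Prime factors: 3, 167
φ(4509) = 4509 × (1-1/3) × (1-1/167)
= 4509 × 2/3 × 166/167 = 2988

φ(4509) = 2988


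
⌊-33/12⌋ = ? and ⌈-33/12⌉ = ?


-33/12 = -2.7500
floor = -3
ceil = -2

floor = -3, ceil = -2


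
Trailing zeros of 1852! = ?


floor(1852/5) = 370
floor(1852/25) = 74
floor(1852/125) = 14
floor(1852/625) = 2
Total = 460

460 trailing zeros


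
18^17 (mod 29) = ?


18^1 mod 29 = 18
18^2 mod 29 = 5
18^3 mod 29 = 3
18^4 mod 29 = 25
18^5 mod 29 = 15
18^6 mod 29 = 9
18^7 mod 29 = 17
18^8 mod 29 = 16
18^9 mod 29 = 27
18^10 mod 29 = 22
18^11 mod 29 = 19
18^12 mod 29 = 23
18^13 mod 29 = 8
18^14 mod 29 = 28
18^15 mod 29 = 11
18^16 mod 29 = 24
18^17 mod 29 = 26


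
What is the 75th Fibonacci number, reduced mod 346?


F(k) mod 346 for k=1..75:
1, 1, 2, 3, 5, 8, 13, 21, 34, 55, 89, 144, 233, 31, 264, 295, 213, 162, 29, 191, 220, 65, 285, 4, 289, 293, 236, 183, 73, 256, 329, 239, 222, 115, 337, 106, 97, 203, 300, 157, 111, 268, 33, 301, 334, 289, 277, 220, 151, 25, 176, 201, 31, 232, 263, 149, 66, 215, 281, 150, 85, 235, 320, 209, 183, 46, 229, 275, 158, 87, 245, 332, 231, 217, 102
F(75) mod 346 = 102


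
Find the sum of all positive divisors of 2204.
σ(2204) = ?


Divisors of 2204: 1, 2, 4, 19, 29, 38, 58, 76, 116, 551, 1102, 2204
Sum = 1 + 2 + 4 + 19 + 29 + 38 + 58 + 76 + 116 + 551 + 1102 + 2204 = 4200

σ(2204) = 4200


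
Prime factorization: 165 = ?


165 / 3 = 55
55 / 5 = 11
11 / 11 = 1
165 = 3 × 5 × 11


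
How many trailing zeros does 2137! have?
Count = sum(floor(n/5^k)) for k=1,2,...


floor(2137/5) = 427
floor(2137/25) = 85
floor(2137/125) = 17
floor(2137/625) = 3
Total = 532

532 trailing zeros


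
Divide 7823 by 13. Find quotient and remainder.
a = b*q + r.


7823 = 13 * 601 + 10
Check: 7813 + 10 = 7823

q = 601, r = 10


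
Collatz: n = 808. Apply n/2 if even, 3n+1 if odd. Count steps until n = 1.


808 → 404 → 202 → 101 → 304 → 152 → 76 → 38 → 19 → 58 → 29 → 88 → 44 → 22 → 11 → 34 → 17 → 52 → 26 → 13 → 40 → 20 → 10 → 5 → 16 → 8 → 4 → 2 → 1
Total steps = 28

28 steps


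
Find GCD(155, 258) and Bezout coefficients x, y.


Tabular extended Euclidean (each row: r = 155*s + 258*t):
r=155, s=1, t=0
r=258, s=0, t=1
q=0: r=155, s=1, t=0   [155*(1) + 258*(0) = 155]
q=1: r=103, s=-1, t=1   [155*(-1) + 258*(1) = 103]
q=1: r=52, s=2, t=-1   [155*(2) + 258*(-1) = 52]
q=1: r=51, s=-3, t=2   [155*(-3) + 258*(2) = 51]
q=1: r=1, s=5, t=-3   [155*(5) + 258*(-3) = 1]
q=51: r=0, s=-258, t=155   [155*(-258) + 258*(155) = 0]
GCD = 1; from the row with r=1: x=5, y=-3
Check: 155*(5) + 258*(-3) = 775 - 774 = 1

GCD = 1, x = 5, y = -3


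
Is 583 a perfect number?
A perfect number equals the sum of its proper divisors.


Proper divisors of 583: 1, 11, 53
Sum = 1 + 11 + 53 = 65

No, 583 is not perfect (65 ≠ 583)


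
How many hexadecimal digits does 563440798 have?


563440798 in base 16 = 21956C9E
Number of digits = 8

8 digits (base 16)


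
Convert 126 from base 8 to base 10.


126 (base 8) = 86 (decimal)
86 (decimal) = 86 (base 10)


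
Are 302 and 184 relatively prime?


Euclidean algorithm:
302 = 1 * 184 + 118
184 = 1 * 118 + 66
118 = 1 * 66 + 52
66 = 1 * 52 + 14
52 = 3 * 14 + 10
14 = 1 * 10 + 4
10 = 2 * 4 + 2
4 = 2 * 2 + 0
GCD(302, 184) = 2

No, not coprime (GCD = 2)


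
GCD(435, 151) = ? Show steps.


435 = 2 * 151 + 133
151 = 1 * 133 + 18
133 = 7 * 18 + 7
18 = 2 * 7 + 4
7 = 1 * 4 + 3
4 = 1 * 3 + 1
3 = 3 * 1 + 0
GCD = 1


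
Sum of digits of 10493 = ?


1 + 0 + 4 + 9 + 3 = 17


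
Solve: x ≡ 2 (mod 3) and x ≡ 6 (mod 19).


M = 3*19 = 57
M1 = M/3 = 19, M2 = M/19 = 3
M1^(-1) mod 3 = 1, M2^(-1) mod 19 = 13
x = 2*19*1 + 6*3*13 = 272
272 mod 57 = 44
Check: 44 mod 3 = 2 ✓, 44 mod 19 = 6 ✓

x ≡ 44 (mod 57)


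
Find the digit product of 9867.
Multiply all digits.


9 × 8 × 6 × 7 = 3024


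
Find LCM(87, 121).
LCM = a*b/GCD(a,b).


GCD(87, 121) = 1
LCM = 87*121/1 = 10527/1 = 10527

LCM = 10527


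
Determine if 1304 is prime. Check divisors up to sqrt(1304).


1304 / 2 = 652 (exact division)
1304 is NOT prime.

No, 1304 is not prime


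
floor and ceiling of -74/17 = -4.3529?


-74/17 = -4.3529
floor = -5
ceil = -4

floor = -5, ceil = -4


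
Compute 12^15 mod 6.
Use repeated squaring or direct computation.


12^1 mod 6 = 0
12^2 mod 6 = 0
12^3 mod 6 = 0
12^4 mod 6 = 0
12^5 mod 6 = 0
12^6 mod 6 = 0
12^7 mod 6 = 0
12^8 mod 6 = 0
12^9 mod 6 = 0
12^10 mod 6 = 0
12^11 mod 6 = 0
12^12 mod 6 = 0
12^13 mod 6 = 0
12^14 mod 6 = 0
12^15 mod 6 = 0


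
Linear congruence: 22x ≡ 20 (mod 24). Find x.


GCD(22, 24) = 2 divides 20
Divide: 11x ≡ 10 (mod 12)
x ≡ 2 (mod 12)


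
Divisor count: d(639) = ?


639 = 3^2 × 71^1
d(639) = (2+1) × (1+1) = 6

6 divisors


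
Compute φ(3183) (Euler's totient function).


3183 = 3 × 1061
Prime factors: 3, 1061
φ(3183) = 3183 × (1-1/3) × (1-1/1061)
= 3183 × 2/3 × 1060/1061 = 2120

φ(3183) = 2120


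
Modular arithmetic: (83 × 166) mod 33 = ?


83 × 166 = 13778
13778 mod 33 = 17


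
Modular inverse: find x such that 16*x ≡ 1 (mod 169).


Use the extended Euclidean algorithm on (169, 16); each row r = 169*s + 16*t:
r=169, s=1, t=0
r=16, s=0, t=1
q=10: r=9, s=1, t=-10   [169*(1) + 16*(-10) = 9]
q=1: r=7, s=-1, t=11   [169*(-1) + 16*(11) = 7]
q=1: r=2, s=2, t=-21   [169*(2) + 16*(-21) = 2]
q=3: r=1, s=-7, t=74   [169*(-7) + 16*(74) = 1]
q=2: r=0, s=16, t=-169   [169*(16) + 16*(-169) = 0]
GCD = 1 with t = 74, so 16*(74) ≡ 1 (mod 169)
Inverse = 74 mod 169 = 74
Check: 16 * 74 = 1184 ≡ 1 (mod 169)

16^(-1) ≡ 74 (mod 169)


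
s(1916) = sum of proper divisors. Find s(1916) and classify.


Proper divisors: 1, 2, 4, 479, 958
Sum = 1 + 2 + 4 + 479 + 958 = 1444
1444 < 1916 → deficient

s(1916) = 1444 (deficient)


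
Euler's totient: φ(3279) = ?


3279 = 3 × 1093
Prime factors: 3, 1093
φ(3279) = 3279 × (1-1/3) × (1-1/1093)
= 3279 × 2/3 × 1092/1093 = 2184

φ(3279) = 2184


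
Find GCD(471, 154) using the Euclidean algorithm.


471 = 3 * 154 + 9
154 = 17 * 9 + 1
9 = 9 * 1 + 0
GCD = 1


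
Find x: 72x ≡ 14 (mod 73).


GCD(72, 73) = 1, unique solution
a^(-1) mod 73 = 72
x = 72 * 14 mod 73 = 59

x ≡ 59 (mod 73)


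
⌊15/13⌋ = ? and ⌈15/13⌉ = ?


15/13 = 1.1538
floor = 1
ceil = 2

floor = 1, ceil = 2


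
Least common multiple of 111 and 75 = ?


GCD(111, 75) = 3
LCM = 111*75/3 = 8325/3 = 2775

LCM = 2775


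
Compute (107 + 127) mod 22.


107 + 127 = 234
234 mod 22 = 14


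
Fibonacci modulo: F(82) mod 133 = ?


F(k) mod 133 for k=1..82:
1, 1, 2, 3, 5, 8, 13, 21, 34, 55, 89, 11, 100, 111, 78, 56, 1, 57, 58, 115, 40, 22, 62, 84, 13, 97, 110, 74, 51, 125, 43, 35, 78, 113, 58, 38, 96, 1, 97, 98, 62, 27, 89, 116, 72, 55, 127, 49, 43, 92, 2, 94, 96, 57, 20, 77, 97, 41, 5, 46, 51, 97, 15, 112, 127, 106, 100, 73, 40, 113, 20, 0, 20, 20, 40, 60, 100, 27, 127, 21, 15, 36
F(82) mod 133 = 36


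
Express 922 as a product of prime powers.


922 / 2 = 461
461 / 461 = 1
922 = 2 × 461


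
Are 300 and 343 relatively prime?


Euclidean algorithm:
343 = 1 * 300 + 43
300 = 6 * 43 + 42
43 = 1 * 42 + 1
42 = 42 * 1 + 0
GCD(300, 343) = 1

Yes, coprime (GCD = 1)


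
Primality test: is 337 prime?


Check divisors up to sqrt(337) = 18.3576
No divisors found.
337 is prime.

Yes, 337 is prime


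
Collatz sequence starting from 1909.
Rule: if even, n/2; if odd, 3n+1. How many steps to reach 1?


1909 → 5728 → 2864 → 1432 → 716 → 358 → 179 → 538 → 269 → 808 → 404 → 202 → 101 → 304 → 152 → 76 → 38 → 19 → 58 → 29 → 88 → 44 → 22 → 11 → 34 → 17 → 52 → 26 → 13 → 40 → 20 → 10 → 5 → 16 → 8 → 4 → 2 → 1
Total steps = 37

37 steps


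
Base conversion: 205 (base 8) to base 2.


205 (base 8) = 133 (decimal)
133 (decimal) = 10000101 (base 2)


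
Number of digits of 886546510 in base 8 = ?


886546510 in base 8 = 6465720116
Number of digits = 10

10 digits (base 8)


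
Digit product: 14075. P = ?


1 × 4 × 0 × 7 × 5 = 0


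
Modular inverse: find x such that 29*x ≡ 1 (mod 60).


Use the extended Euclidean algorithm on (60, 29); each row r = 60*s + 29*t:
r=60, s=1, t=0
r=29, s=0, t=1
q=2: r=2, s=1, t=-2   [60*(1) + 29*(-2) = 2]
q=14: r=1, s=-14, t=29   [60*(-14) + 29*(29) = 1]
q=2: r=0, s=29, t=-60   [60*(29) + 29*(-60) = 0]
GCD = 1 with t = 29, so 29*(29) ≡ 1 (mod 60)
Inverse = 29 mod 60 = 29
Check: 29 * 29 = 841 ≡ 1 (mod 60)

29^(-1) ≡ 29 (mod 60)


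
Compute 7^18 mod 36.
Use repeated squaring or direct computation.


7^1 mod 36 = 7
7^2 mod 36 = 13
7^3 mod 36 = 19
7^4 mod 36 = 25
7^5 mod 36 = 31
7^6 mod 36 = 1
7^7 mod 36 = 7
7^8 mod 36 = 13
7^9 mod 36 = 19
7^10 mod 36 = 25
7^11 mod 36 = 31
7^12 mod 36 = 1
7^13 mod 36 = 7
7^14 mod 36 = 13
7^15 mod 36 = 19
7^16 mod 36 = 25
7^17 mod 36 = 31
7^18 mod 36 = 1


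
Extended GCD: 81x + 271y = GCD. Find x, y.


Tabular extended Euclidean (each row: r = 81*s + 271*t):
r=81, s=1, t=0
r=271, s=0, t=1
q=0: r=81, s=1, t=0   [81*(1) + 271*(0) = 81]
q=3: r=28, s=-3, t=1   [81*(-3) + 271*(1) = 28]
q=2: r=25, s=7, t=-2   [81*(7) + 271*(-2) = 25]
q=1: r=3, s=-10, t=3   [81*(-10) + 271*(3) = 3]
q=8: r=1, s=87, t=-26   [81*(87) + 271*(-26) = 1]
q=3: r=0, s=-271, t=81   [81*(-271) + 271*(81) = 0]
GCD = 1; from the row with r=1: x=87, y=-26
Check: 81*(87) + 271*(-26) = 7047 - 7046 = 1

GCD = 1, x = 87, y = -26


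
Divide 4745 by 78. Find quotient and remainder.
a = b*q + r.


4745 = 78 * 60 + 65
Check: 4680 + 65 = 4745

q = 60, r = 65


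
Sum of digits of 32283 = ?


3 + 2 + 2 + 8 + 3 = 18


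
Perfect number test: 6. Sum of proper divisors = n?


Proper divisors of 6: 1, 2, 3
Sum = 1 + 2 + 3 = 6

Yes, 6 is perfect (6 = 6)


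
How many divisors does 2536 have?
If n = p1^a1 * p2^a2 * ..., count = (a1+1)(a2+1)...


2536 = 2^3 × 317^1
d(2536) = (3+1) × (1+1) = 8

8 divisors


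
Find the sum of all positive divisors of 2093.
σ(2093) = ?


Divisors of 2093: 1, 7, 13, 23, 91, 161, 299, 2093
Sum = 1 + 7 + 13 + 23 + 91 + 161 + 299 + 2093 = 2688

σ(2093) = 2688


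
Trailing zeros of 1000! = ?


floor(1000/5) = 200
floor(1000/25) = 40
floor(1000/125) = 8
floor(1000/625) = 1
Total = 249

249 trailing zeros


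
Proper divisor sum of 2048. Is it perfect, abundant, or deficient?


Proper divisors: 1, 2, 4, 8, 16, 32, 64, 128, 256, 512, 1024
Sum = 1 + 2 + 4 + 8 + 16 + 32 + 64 + 128 + 256 + 512 + 1024 = 2047
2047 < 2048 → deficient

s(2048) = 2047 (deficient)


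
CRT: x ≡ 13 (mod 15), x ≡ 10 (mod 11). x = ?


M = 15*11 = 165
M1 = M/15 = 11, M2 = M/11 = 15
M1^(-1) mod 15 = 11, M2^(-1) mod 11 = 3
x = 13*11*11 + 10*15*3 = 2023
2023 mod 165 = 43
Check: 43 mod 15 = 13 ✓, 43 mod 11 = 10 ✓

x ≡ 43 (mod 165)


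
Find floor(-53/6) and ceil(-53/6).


-53/6 = -8.8333
floor = -9
ceil = -8

floor = -9, ceil = -8


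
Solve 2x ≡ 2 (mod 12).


GCD(2, 12) = 2 divides 2
Divide: 1x ≡ 1 (mod 6)
x ≡ 1 (mod 6)


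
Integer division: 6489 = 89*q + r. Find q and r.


6489 = 89 * 72 + 81
Check: 6408 + 81 = 6489

q = 72, r = 81


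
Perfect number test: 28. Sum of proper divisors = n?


Proper divisors of 28: 1, 2, 4, 7, 14
Sum = 1 + 2 + 4 + 7 + 14 = 28

Yes, 28 is perfect (28 = 28)


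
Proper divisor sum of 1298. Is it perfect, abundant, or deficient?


Proper divisors: 1, 2, 11, 22, 59, 118, 649
Sum = 1 + 2 + 11 + 22 + 59 + 118 + 649 = 862
862 < 1298 → deficient

s(1298) = 862 (deficient)


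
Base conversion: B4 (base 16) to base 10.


B4 (base 16) = 180 (decimal)
180 (decimal) = 180 (base 10)


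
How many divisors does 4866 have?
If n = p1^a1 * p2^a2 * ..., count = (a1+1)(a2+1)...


4866 = 2^1 × 3^1 × 811^1
d(4866) = (1+1) × (1+1) × (1+1) = 8

8 divisors


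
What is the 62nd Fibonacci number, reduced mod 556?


F(k) mod 556 for k=1..62:
1, 1, 2, 3, 5, 8, 13, 21, 34, 55, 89, 144, 233, 377, 54, 431, 485, 360, 289, 93, 382, 475, 301, 220, 521, 185, 150, 335, 485, 264, 193, 457, 94, 551, 89, 84, 173, 257, 430, 131, 5, 136, 141, 277, 418, 139, 1, 140, 141, 281, 422, 147, 13, 160, 173, 333, 506, 283, 233, 516, 193, 153
F(62) mod 556 = 153


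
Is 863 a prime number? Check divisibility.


Check divisors up to sqrt(863) = 29.3769
No divisors found.
863 is prime.

Yes, 863 is prime


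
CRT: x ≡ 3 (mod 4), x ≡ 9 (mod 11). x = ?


M = 4*11 = 44
M1 = M/4 = 11, M2 = M/11 = 4
M1^(-1) mod 4 = 3, M2^(-1) mod 11 = 3
x = 3*11*3 + 9*4*3 = 207
207 mod 44 = 31
Check: 31 mod 4 = 3 ✓, 31 mod 11 = 9 ✓

x ≡ 31 (mod 44)


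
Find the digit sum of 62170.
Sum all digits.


6 + 2 + 1 + 7 + 0 = 16


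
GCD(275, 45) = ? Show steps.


275 = 6 * 45 + 5
45 = 9 * 5 + 0
GCD = 5


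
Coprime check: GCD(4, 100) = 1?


Euclidean algorithm:
100 = 25 * 4 + 0
GCD(4, 100) = 4

No, not coprime (GCD = 4)


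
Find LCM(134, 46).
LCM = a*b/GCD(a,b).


GCD(134, 46) = 2
LCM = 134*46/2 = 6164/2 = 3082

LCM = 3082


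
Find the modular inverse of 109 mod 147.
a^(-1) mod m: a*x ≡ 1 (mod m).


Use the extended Euclidean algorithm on (147, 109); each row r = 147*s + 109*t:
r=147, s=1, t=0
r=109, s=0, t=1
q=1: r=38, s=1, t=-1   [147*(1) + 109*(-1) = 38]
q=2: r=33, s=-2, t=3   [147*(-2) + 109*(3) = 33]
q=1: r=5, s=3, t=-4   [147*(3) + 109*(-4) = 5]
q=6: r=3, s=-20, t=27   [147*(-20) + 109*(27) = 3]
q=1: r=2, s=23, t=-31   [147*(23) + 109*(-31) = 2]
q=1: r=1, s=-43, t=58   [147*(-43) + 109*(58) = 1]
q=2: r=0, s=109, t=-147   [147*(109) + 109*(-147) = 0]
GCD = 1 with t = 58, so 109*(58) ≡ 1 (mod 147)
Inverse = 58 mod 147 = 58
Check: 109 * 58 = 6322 ≡ 1 (mod 147)

109^(-1) ≡ 58 (mod 147)


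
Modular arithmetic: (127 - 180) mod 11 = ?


127 - 180 = -53
-53 mod 11 = 2


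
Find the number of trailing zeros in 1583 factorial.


floor(1583/5) = 316
floor(1583/25) = 63
floor(1583/125) = 12
floor(1583/625) = 2
Total = 393

393 trailing zeros


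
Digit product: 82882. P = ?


8 × 2 × 8 × 8 × 2 = 2048


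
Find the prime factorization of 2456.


2456 / 2 = 1228
1228 / 2 = 614
614 / 2 = 307
307 / 307 = 1
2456 = 2^3 × 307


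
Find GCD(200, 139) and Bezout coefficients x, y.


Tabular extended Euclidean (each row: r = 200*s + 139*t):
r=200, s=1, t=0
r=139, s=0, t=1
q=1: r=61, s=1, t=-1   [200*(1) + 139*(-1) = 61]
q=2: r=17, s=-2, t=3   [200*(-2) + 139*(3) = 17]
q=3: r=10, s=7, t=-10   [200*(7) + 139*(-10) = 10]
q=1: r=7, s=-9, t=13   [200*(-9) + 139*(13) = 7]
q=1: r=3, s=16, t=-23   [200*(16) + 139*(-23) = 3]
q=2: r=1, s=-41, t=59   [200*(-41) + 139*(59) = 1]
q=3: r=0, s=139, t=-200   [200*(139) + 139*(-200) = 0]
GCD = 1; from the row with r=1: x=-41, y=59
Check: 200*(-41) + 139*(59) = -8200 + 8201 = 1

GCD = 1, x = -41, y = 59


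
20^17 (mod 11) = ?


20^1 mod 11 = 9
20^2 mod 11 = 4
20^3 mod 11 = 3
20^4 mod 11 = 5
20^5 mod 11 = 1
20^6 mod 11 = 9
20^7 mod 11 = 4
20^8 mod 11 = 3
20^9 mod 11 = 5
20^10 mod 11 = 1
20^11 mod 11 = 9
20^12 mod 11 = 4
20^13 mod 11 = 3
20^14 mod 11 = 5
20^15 mod 11 = 1
20^16 mod 11 = 9
20^17 mod 11 = 4


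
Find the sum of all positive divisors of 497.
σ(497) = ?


Divisors of 497: 1, 7, 71, 497
Sum = 1 + 7 + 71 + 497 = 576

σ(497) = 576


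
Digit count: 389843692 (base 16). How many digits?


389843692 in base 16 = 173C8AEC
Number of digits = 8

8 digits (base 16)


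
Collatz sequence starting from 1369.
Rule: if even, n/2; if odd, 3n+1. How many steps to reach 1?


1369 → 4108 → 2054 → 1027 → 3082 → 1541 → 4624 → 2312 → 1156 → 578 → 289 → 868 → 434 → 217 → 652 → 326 → 163 → 490 → 245 → 736 → 368 → 184 → 92 → 46 → 23 → 70 → 35 → 106 → 53 → 160 → 80 → 40 → 20 → 10 → 5 → 16 → 8 → 4 → 2 → 1
Total steps = 39

39 steps


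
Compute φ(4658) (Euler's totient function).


4658 = 2 × 17 × 137
Prime factors: 2, 17, 137
φ(4658) = 4658 × (1-1/2) × (1-1/17) × (1-1/137)
= 4658 × 1/2 × 16/17 × 136/137 = 2176

φ(4658) = 2176


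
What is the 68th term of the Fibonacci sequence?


Sequence: 1, 1, 2, 3, 5, 8, 13, 21, 34, 55, 89, 144, 233, 377, 610, 987, 1597, 2584, 4181, 6765, 10946, 17711, 28657, 46368, 75025, 121393, 196418, 317811, 514229, 832040, 1346269, 2178309, 3524578, 5702887, 9227465, 14930352, 24157817, 39088169, 63245986, 102334155, 165580141, 267914296, 433494437, 701408733, 1134903170, 1836311903, 2971215073, 4807526976, 7778742049, 12586269025, 20365011074, 32951280099, 53316291173, 86267571272, 139583862445, 225851433717, 365435296162, 591286729879, 956722026041, 1548008755920, 2504730781961, 4052739537881, 6557470319842, 10610209857723, 17167680177565, 27777890035288, 44945570212853, 72723460248141
F(68) = 72723460248141


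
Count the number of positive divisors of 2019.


2019 = 3^1 × 673^1
d(2019) = (1+1) × (1+1) = 4

4 divisors


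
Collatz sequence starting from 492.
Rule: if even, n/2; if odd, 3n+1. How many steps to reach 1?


492 → 246 → 123 → 370 → 185 → 556 → 278 → 139 → 418 → 209 → 628 → 314 → 157 → 472 → 236 → 118 → 59 → 178 → 89 → 268 → 134 → 67 → 202 → 101 → 304 → 152 → 76 → 38 → 19 → 58 → 29 → 88 → 44 → 22 → 11 → 34 → 17 → 52 → 26 → 13 → 40 → 20 → 10 → 5 → 16 → 8 → 4 → 2 → 1
Total steps = 48

48 steps


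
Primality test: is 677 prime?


Check divisors up to sqrt(677) = 26.0192
No divisors found.
677 is prime.

Yes, 677 is prime


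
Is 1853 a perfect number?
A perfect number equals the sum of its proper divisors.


Proper divisors of 1853: 1, 17, 109
Sum = 1 + 17 + 109 = 127

No, 1853 is not perfect (127 ≠ 1853)


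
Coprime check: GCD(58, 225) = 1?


Euclidean algorithm:
225 = 3 * 58 + 51
58 = 1 * 51 + 7
51 = 7 * 7 + 2
7 = 3 * 2 + 1
2 = 2 * 1 + 0
GCD(58, 225) = 1

Yes, coprime (GCD = 1)


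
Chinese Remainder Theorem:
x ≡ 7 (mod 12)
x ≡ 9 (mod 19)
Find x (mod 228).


M = 12*19 = 228
M1 = M/12 = 19, M2 = M/19 = 12
M1^(-1) mod 12 = 7, M2^(-1) mod 19 = 8
x = 7*19*7 + 9*12*8 = 1795
1795 mod 228 = 199
Check: 199 mod 12 = 7 ✓, 199 mod 19 = 9 ✓

x ≡ 199 (mod 228)


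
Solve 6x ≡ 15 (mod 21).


GCD(6, 21) = 3 divides 15
Divide: 2x ≡ 5 (mod 7)
x ≡ 6 (mod 7)


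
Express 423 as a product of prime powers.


423 / 3 = 141
141 / 3 = 47
47 / 47 = 1
423 = 3^2 × 47


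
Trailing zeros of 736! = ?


floor(736/5) = 147
floor(736/25) = 29
floor(736/125) = 5
floor(736/625) = 1
Total = 182

182 trailing zeros


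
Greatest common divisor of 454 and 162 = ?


454 = 2 * 162 + 130
162 = 1 * 130 + 32
130 = 4 * 32 + 2
32 = 16 * 2 + 0
GCD = 2


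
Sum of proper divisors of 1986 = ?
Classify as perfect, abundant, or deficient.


Proper divisors: 1, 2, 3, 6, 331, 662, 993
Sum = 1 + 2 + 3 + 6 + 331 + 662 + 993 = 1998
1998 > 1986 → abundant

s(1986) = 1998 (abundant)


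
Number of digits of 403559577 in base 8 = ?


403559577 in base 8 = 3003352231
Number of digits = 10

10 digits (base 8)


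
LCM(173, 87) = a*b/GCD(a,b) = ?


GCD(173, 87) = 1
LCM = 173*87/1 = 15051/1 = 15051

LCM = 15051


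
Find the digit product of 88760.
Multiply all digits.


8 × 8 × 7 × 6 × 0 = 0


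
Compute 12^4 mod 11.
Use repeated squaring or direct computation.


12^1 mod 11 = 1
12^2 mod 11 = 1
12^3 mod 11 = 1
12^4 mod 11 = 1


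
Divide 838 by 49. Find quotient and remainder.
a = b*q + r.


838 = 49 * 17 + 5
Check: 833 + 5 = 838

q = 17, r = 5


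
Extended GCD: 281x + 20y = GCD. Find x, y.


Tabular extended Euclidean (each row: r = 281*s + 20*t):
r=281, s=1, t=0
r=20, s=0, t=1
q=14: r=1, s=1, t=-14   [281*(1) + 20*(-14) = 1]
q=20: r=0, s=-20, t=281   [281*(-20) + 20*(281) = 0]
GCD = 1; from the row with r=1: x=1, y=-14
Check: 281*(1) + 20*(-14) = 281 - 280 = 1

GCD = 1, x = 1, y = -14


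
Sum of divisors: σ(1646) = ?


Divisors of 1646: 1, 2, 823, 1646
Sum = 1 + 2 + 823 + 1646 = 2472

σ(1646) = 2472


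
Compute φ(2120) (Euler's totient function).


2120 = 2^3 × 5 × 53
Prime factors: 2, 5, 53
φ(2120) = 2120 × (1-1/2) × (1-1/5) × (1-1/53)
= 2120 × 1/2 × 4/5 × 52/53 = 832

φ(2120) = 832


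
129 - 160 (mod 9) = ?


129 - 160 = -31
-31 mod 9 = 5


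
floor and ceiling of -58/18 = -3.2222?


-58/18 = -3.2222
floor = -4
ceil = -3

floor = -4, ceil = -3


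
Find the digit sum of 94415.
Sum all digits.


9 + 4 + 4 + 1 + 5 = 23


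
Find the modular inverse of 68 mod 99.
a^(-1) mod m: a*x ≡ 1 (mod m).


Use the extended Euclidean algorithm on (99, 68); each row r = 99*s + 68*t:
r=99, s=1, t=0
r=68, s=0, t=1
q=1: r=31, s=1, t=-1   [99*(1) + 68*(-1) = 31]
q=2: r=6, s=-2, t=3   [99*(-2) + 68*(3) = 6]
q=5: r=1, s=11, t=-16   [99*(11) + 68*(-16) = 1]
q=6: r=0, s=-68, t=99   [99*(-68) + 68*(99) = 0]
GCD = 1 with t = -16, so 68*(-16) ≡ 1 (mod 99)
Inverse = -16 mod 99 = 83
Check: 68 * 83 = 5644 ≡ 1 (mod 99)

68^(-1) ≡ 83 (mod 99)


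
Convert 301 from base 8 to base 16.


301 (base 8) = 193 (decimal)
193 (decimal) = C1 (base 16)


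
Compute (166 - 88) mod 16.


166 - 88 = 78
78 mod 16 = 14


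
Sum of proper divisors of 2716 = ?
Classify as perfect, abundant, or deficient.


Proper divisors: 1, 2, 4, 7, 14, 28, 97, 194, 388, 679, 1358
Sum = 1 + 2 + 4 + 7 + 14 + 28 + 97 + 194 + 388 + 679 + 1358 = 2772
2772 > 2716 → abundant

s(2716) = 2772 (abundant)


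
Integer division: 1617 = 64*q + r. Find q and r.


1617 = 64 * 25 + 17
Check: 1600 + 17 = 1617

q = 25, r = 17


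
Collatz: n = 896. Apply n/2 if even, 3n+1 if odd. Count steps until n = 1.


896 → 448 → 224 → 112 → 56 → 28 → 14 → 7 → 22 → 11 → 34 → 17 → 52 → 26 → 13 → 40 → 20 → 10 → 5 → 16 → 8 → 4 → 2 → 1
Total steps = 23

23 steps


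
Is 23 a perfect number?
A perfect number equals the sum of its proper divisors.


Proper divisors of 23: 1
Sum = 1 = 1

No, 23 is not perfect (1 ≠ 23)


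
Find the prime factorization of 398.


398 / 2 = 199
199 / 199 = 1
398 = 2 × 199


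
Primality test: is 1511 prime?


Check divisors up to sqrt(1511) = 38.8716
No divisors found.
1511 is prime.

Yes, 1511 is prime


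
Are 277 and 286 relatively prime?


Euclidean algorithm:
286 = 1 * 277 + 9
277 = 30 * 9 + 7
9 = 1 * 7 + 2
7 = 3 * 2 + 1
2 = 2 * 1 + 0
GCD(277, 286) = 1

Yes, coprime (GCD = 1)


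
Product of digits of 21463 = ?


2 × 1 × 4 × 6 × 3 = 144


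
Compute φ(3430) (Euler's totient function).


3430 = 2 × 5 × 7^3
Prime factors: 2, 5, 7
φ(3430) = 3430 × (1-1/2) × (1-1/5) × (1-1/7)
= 3430 × 1/2 × 4/5 × 6/7 = 1176

φ(3430) = 1176


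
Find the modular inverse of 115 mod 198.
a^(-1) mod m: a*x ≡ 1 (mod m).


Use the extended Euclidean algorithm on (198, 115); each row r = 198*s + 115*t:
r=198, s=1, t=0
r=115, s=0, t=1
q=1: r=83, s=1, t=-1   [198*(1) + 115*(-1) = 83]
q=1: r=32, s=-1, t=2   [198*(-1) + 115*(2) = 32]
q=2: r=19, s=3, t=-5   [198*(3) + 115*(-5) = 19]
q=1: r=13, s=-4, t=7   [198*(-4) + 115*(7) = 13]
q=1: r=6, s=7, t=-12   [198*(7) + 115*(-12) = 6]
q=2: r=1, s=-18, t=31   [198*(-18) + 115*(31) = 1]
q=6: r=0, s=115, t=-198   [198*(115) + 115*(-198) = 0]
GCD = 1 with t = 31, so 115*(31) ≡ 1 (mod 198)
Inverse = 31 mod 198 = 31
Check: 115 * 31 = 3565 ≡ 1 (mod 198)

115^(-1) ≡ 31 (mod 198)


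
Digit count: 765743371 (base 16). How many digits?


765743371 in base 16 = 2DA4510B
Number of digits = 8

8 digits (base 16)


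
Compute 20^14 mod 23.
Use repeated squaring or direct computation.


20^1 mod 23 = 20
20^2 mod 23 = 9
20^3 mod 23 = 19
20^4 mod 23 = 12
20^5 mod 23 = 10
20^6 mod 23 = 16
20^7 mod 23 = 21
20^8 mod 23 = 6
20^9 mod 23 = 5
20^10 mod 23 = 8
20^11 mod 23 = 22
20^12 mod 23 = 3
20^13 mod 23 = 14
20^14 mod 23 = 4


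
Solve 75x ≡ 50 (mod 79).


GCD(75, 79) = 1, unique solution
a^(-1) mod 79 = 59
x = 59 * 50 mod 79 = 27

x ≡ 27 (mod 79)


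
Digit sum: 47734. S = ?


4 + 7 + 7 + 3 + 4 = 25


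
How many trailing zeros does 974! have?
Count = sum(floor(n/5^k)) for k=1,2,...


floor(974/5) = 194
floor(974/25) = 38
floor(974/125) = 7
floor(974/625) = 1
Total = 240

240 trailing zeros


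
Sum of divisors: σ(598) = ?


Divisors of 598: 1, 2, 13, 23, 26, 46, 299, 598
Sum = 1 + 2 + 13 + 23 + 26 + 46 + 299 + 598 = 1008

σ(598) = 1008


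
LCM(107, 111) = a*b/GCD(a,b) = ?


GCD(107, 111) = 1
LCM = 107*111/1 = 11877/1 = 11877

LCM = 11877


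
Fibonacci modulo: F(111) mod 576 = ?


F(k) mod 576 for k=1..111:
1, 1, 2, 3, 5, 8, 13, 21, 34, 55, 89, 144, 233, 377, 34, 411, 445, 280, 149, 429, 2, 431, 433, 288, 145, 433, 2, 435, 437, 296, 157, 453, 34, 487, 521, 432, 377, 233, 34, 267, 301, 568, 293, 285, 2, 287, 289, 0, 289, 289, 2, 291, 293, 8, 301, 309, 34, 343, 377, 144, 521, 89, 34, 123, 157, 280, 437, 141, 2, 143, 145, 288, 433, 145, 2, 147, 149, 296, 445, 165, 34, 199, 233, 432, 89, 521, 34, 555, 13, 568, 5, 573, 2, 575, 1, 0, 1, 1, 2, 3, 5, 8, 13, 21, 34, 55, 89, 144, 233, 377, 34
F(111) mod 576 = 34


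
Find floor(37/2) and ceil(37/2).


37/2 = 18.5000
floor = 18
ceil = 19

floor = 18, ceil = 19


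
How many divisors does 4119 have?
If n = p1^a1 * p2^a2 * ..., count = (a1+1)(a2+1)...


4119 = 3^1 × 1373^1
d(4119) = (1+1) × (1+1) = 4

4 divisors


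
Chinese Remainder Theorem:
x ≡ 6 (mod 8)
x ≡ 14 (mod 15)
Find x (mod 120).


M = 8*15 = 120
M1 = M/8 = 15, M2 = M/15 = 8
M1^(-1) mod 8 = 7, M2^(-1) mod 15 = 2
x = 6*15*7 + 14*8*2 = 854
854 mod 120 = 14
Check: 14 mod 8 = 6 ✓, 14 mod 15 = 14 ✓

x ≡ 14 (mod 120)


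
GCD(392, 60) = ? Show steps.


392 = 6 * 60 + 32
60 = 1 * 32 + 28
32 = 1 * 28 + 4
28 = 7 * 4 + 0
GCD = 4


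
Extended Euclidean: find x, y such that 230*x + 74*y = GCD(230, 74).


Tabular extended Euclidean (each row: r = 230*s + 74*t):
r=230, s=1, t=0
r=74, s=0, t=1
q=3: r=8, s=1, t=-3   [230*(1) + 74*(-3) = 8]
q=9: r=2, s=-9, t=28   [230*(-9) + 74*(28) = 2]
q=4: r=0, s=37, t=-115   [230*(37) + 74*(-115) = 0]
GCD = 2; from the row with r=2: x=-9, y=28
Check: 230*(-9) + 74*(28) = -2070 + 2072 = 2

GCD = 2, x = -9, y = 28


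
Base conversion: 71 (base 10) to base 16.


71 (base 10) = 71 (decimal)
71 (decimal) = 47 (base 16)


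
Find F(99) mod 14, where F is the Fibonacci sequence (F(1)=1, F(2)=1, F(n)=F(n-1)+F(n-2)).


F(k) mod 14 for k=1..99:
1, 1, 2, 3, 5, 8, 13, 7, 6, 13, 5, 4, 9, 13, 8, 7, 1, 8, 9, 3, 12, 1, 13, 0, 13, 13, 12, 11, 9, 6, 1, 7, 8, 1, 9, 10, 5, 1, 6, 7, 13, 6, 5, 11, 2, 13, 1, 0, 1, 1, 2, 3, 5, 8, 13, 7, 6, 13, 5, 4, 9, 13, 8, 7, 1, 8, 9, 3, 12, 1, 13, 0, 13, 13, 12, 11, 9, 6, 1, 7, 8, 1, 9, 10, 5, 1, 6, 7, 13, 6, 5, 11, 2, 13, 1, 0, 1, 1, 2
F(99) mod 14 = 2


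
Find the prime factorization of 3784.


3784 / 2 = 1892
1892 / 2 = 946
946 / 2 = 473
473 / 11 = 43
43 / 43 = 1
3784 = 2^3 × 11 × 43


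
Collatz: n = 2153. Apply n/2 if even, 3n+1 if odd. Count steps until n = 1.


2153 → 6460 → 3230 → 1615 → 4846 → 2423 → 7270 → 3635 → 10906 → 5453 → 16360 → 8180 → 4090 → 2045 → 6136 → 3068 → 1534 → 767 → 2302 → 1151 → 3454 → 1727 → 5182 → 2591 → 7774 → 3887 → 11662 → 5831 → 17494 → 8747 → 26242 → 13121 → 39364 → 19682 → 9841 → 29524 → 14762 → 7381 → 22144 → 11072 → 5536 → 2768 → 1384 → 692 → 346 → 173 → 520 → 260 → 130 → 65 → 196 → 98 → 49 → 148 → 74 → 37 → 112 → 56 → 28 → 14 → 7 → 22 → 11 → 34 → 17 → 52 → 26 → 13 → 40 → 20 → 10 → 5 → 16 → 8 → 4 → 2 → 1
Total steps = 76

76 steps


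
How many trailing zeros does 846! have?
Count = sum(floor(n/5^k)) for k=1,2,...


floor(846/5) = 169
floor(846/25) = 33
floor(846/125) = 6
floor(846/625) = 1
Total = 209

209 trailing zeros


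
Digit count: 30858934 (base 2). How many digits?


30858934 in base 2 = 1110101101101111010110110
Number of digits = 25

25 digits (base 2)


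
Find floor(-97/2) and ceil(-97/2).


-97/2 = -48.5000
floor = -49
ceil = -48

floor = -49, ceil = -48


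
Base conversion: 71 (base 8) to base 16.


71 (base 8) = 57 (decimal)
57 (decimal) = 39 (base 16)


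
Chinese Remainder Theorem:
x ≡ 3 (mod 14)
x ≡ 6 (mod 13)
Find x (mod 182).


M = 14*13 = 182
M1 = M/14 = 13, M2 = M/13 = 14
M1^(-1) mod 14 = 13, M2^(-1) mod 13 = 1
x = 3*13*13 + 6*14*1 = 591
591 mod 182 = 45
Check: 45 mod 14 = 3 ✓, 45 mod 13 = 6 ✓

x ≡ 45 (mod 182)


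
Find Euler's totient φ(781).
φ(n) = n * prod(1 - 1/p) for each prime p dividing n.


781 = 11 × 71
Prime factors: 11, 71
φ(781) = 781 × (1-1/11) × (1-1/71)
= 781 × 10/11 × 70/71 = 700

φ(781) = 700
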